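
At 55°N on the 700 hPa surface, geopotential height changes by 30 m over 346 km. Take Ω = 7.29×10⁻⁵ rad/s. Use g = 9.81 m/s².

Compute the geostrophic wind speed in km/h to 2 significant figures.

26 km/h

Coriolis parameter at 55°N:
f = 2Ω sin φ = 2 × 7.29×10⁻⁵ × sin 55° = 1.19×10⁻⁴ s⁻¹
Height gradient: |∂Z/∂n| = 30 m / 346000 m = 8.67×10⁻⁵
On a pressure surface, geostrophic balance gives V_g = (g/f)|∂Z/∂n|:
V_g = 9.81 × 8.67×10⁻⁵ / 1.19×10⁻⁴ = 7.12 m/s
Converting: 7.12 m/s × 3.6 = 26 km/h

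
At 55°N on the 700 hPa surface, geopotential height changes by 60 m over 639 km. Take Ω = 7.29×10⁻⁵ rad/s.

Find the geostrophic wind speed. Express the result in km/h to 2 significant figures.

28 km/h

Coriolis parameter at 55°N:
f = 2Ω sin φ = 2 × 7.29×10⁻⁵ × sin 55° = 1.19×10⁻⁴ s⁻¹
Height gradient: |∂Z/∂n| = 60 m / 639000 m = 9.39×10⁻⁵
On a pressure surface, geostrophic balance gives V_g = (g/f)|∂Z/∂n|:
V_g = 9.81 × 9.39×10⁻⁵ / 1.19×10⁻⁴ = 7.71 m/s
Converting: 7.71 m/s × 3.6 = 28 km/h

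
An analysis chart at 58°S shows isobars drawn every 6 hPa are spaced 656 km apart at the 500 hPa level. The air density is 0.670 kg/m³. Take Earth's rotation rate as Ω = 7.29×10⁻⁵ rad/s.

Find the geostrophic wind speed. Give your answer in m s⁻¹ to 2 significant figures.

11 m s⁻¹

Coriolis parameter at 58°S:
f = 2Ω sin φ = 2 × 7.29×10⁻⁵ × sin 58° = 1.24×10⁻⁴ s⁻¹
Pressure gradient: |∂P/∂n| = 600 Pa / 656000 m = 9.15×10⁻⁴ Pa/m
Geostrophic balance (pressure-gradient force = Coriolis force):
V_g = (1/(fρ)) |∂P/∂n| = 9.15×10⁻⁴ / (1.24×10⁻⁴ × 0.670) = 11.0 m/s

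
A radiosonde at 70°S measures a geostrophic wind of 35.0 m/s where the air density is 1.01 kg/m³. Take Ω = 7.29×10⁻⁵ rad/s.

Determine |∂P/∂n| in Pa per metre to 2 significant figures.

Coriolis parameter at 70°S:
f = 2Ω sin φ = 2 × 7.29×10⁻⁵ × sin 70° = 1.37×10⁻⁴ s⁻¹
Geostrophic balance rearranged: |∂P/∂n| = f ρ V_g
|∂P/∂n| = 1.37×10⁻⁴ × 1.01 × 35.0 = 4.84×10⁻³ Pa/m

4.8×10⁻³ Pa/m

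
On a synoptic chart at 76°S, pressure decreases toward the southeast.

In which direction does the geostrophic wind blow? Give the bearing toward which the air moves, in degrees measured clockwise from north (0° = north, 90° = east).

045°

The pressure-gradient force points toward the southeast (bearing 135°).
Geostrophic balance: in the Southern Hemisphere the Coriolis force deflects motion to the left, so the geostrophic wind blows 90° to the left of the pressure-gradient force (low pressure on the right).
Rotating 135° by 90° counterclockwise gives 045° — the wind blows toward the northeast.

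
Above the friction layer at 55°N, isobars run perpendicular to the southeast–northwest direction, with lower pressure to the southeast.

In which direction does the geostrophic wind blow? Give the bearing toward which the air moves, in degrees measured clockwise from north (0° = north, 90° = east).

The pressure-gradient force points toward the southeast (bearing 135°).
Geostrophic balance: in the Northern Hemisphere the Coriolis force deflects motion to the right, so the geostrophic wind blows 90° to the right of the pressure-gradient force (low pressure on the left).
Rotating 135° by 90° clockwise gives 225° — the wind blows toward the southwest.

225°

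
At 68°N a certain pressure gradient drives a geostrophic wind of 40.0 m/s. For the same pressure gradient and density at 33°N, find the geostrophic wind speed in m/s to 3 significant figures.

With the same pressure gradient and density, V_g ∝ 1/f ∝ 1/sin φ.
V₂ = V₁ · sin φ₁ / sin φ₂ = 40.0 × sin 68° / sin 33°
V₂ = 40.0 × 0.9272/0.5446 = 68.1 m/s

68.1 m/s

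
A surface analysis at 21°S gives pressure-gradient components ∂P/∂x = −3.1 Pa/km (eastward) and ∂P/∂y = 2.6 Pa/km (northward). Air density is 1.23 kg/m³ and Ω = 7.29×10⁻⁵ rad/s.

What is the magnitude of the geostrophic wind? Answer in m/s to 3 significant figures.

Coriolis parameter at 21°S:
f = 2Ω sin φ = 2 × 7.29×10⁻⁵ × sin 21° = 5.23×10⁻⁵ s⁻¹
In the Southern Hemisphere f is negative: f = −5.23×10⁻⁵ s⁻¹.
Component geostrophic relations (x east, y north):
u_g = −(1/(fρ)) ∂P/∂y,  v_g = (1/(fρ)) ∂P/∂x
u_g = −(2.6×10⁻³)/(−5.23×10⁻⁵ × 1.23) = 40.5 m/s;  v_g = (−3.1×10⁻³)/(−5.23×10⁻⁵ × 1.23) = 48.2 m/s
|V_g| = √(u_g² + v_g²) = 63.0 m/s

63.0 m/s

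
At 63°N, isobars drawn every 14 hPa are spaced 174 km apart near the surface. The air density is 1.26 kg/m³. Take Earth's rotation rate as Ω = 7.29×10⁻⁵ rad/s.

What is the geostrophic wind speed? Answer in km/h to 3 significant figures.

177 km/h

Coriolis parameter at 63°N:
f = 2Ω sin φ = 2 × 7.29×10⁻⁵ × sin 63° = 1.30×10⁻⁴ s⁻¹
Pressure gradient: |∂P/∂n| = 1400 Pa / 174000 m = 8.05×10⁻³ Pa/m
Geostrophic balance (pressure-gradient force = Coriolis force):
V_g = (1/(fρ)) |∂P/∂n| = 8.05×10⁻³ / (1.30×10⁻⁴ × 1.26) = 49.2 m/s
Converting: 49.2 m/s × 3.6 = 177 km/h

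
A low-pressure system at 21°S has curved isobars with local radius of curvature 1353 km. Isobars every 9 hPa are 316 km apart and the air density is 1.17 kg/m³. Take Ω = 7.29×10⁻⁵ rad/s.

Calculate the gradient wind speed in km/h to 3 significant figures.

115 km/h

Coriolis parameter at 21°S:
f = 2Ω sin φ = 2 × 7.29×10⁻⁵ × sin 21° = 5.23×10⁻⁵ s⁻¹
Pressure gradient: |∂P/∂n| = 900 Pa / 316000 m = 2.85×10⁻³ Pa/m
Geostrophic speed: V_g = |∂P/∂n|/(fρ) = 2.85×10⁻³/(5.23×10⁻⁵ × 1.17) = 46.6 m/s
Around a low, centrifugal force acts outward with Coriolis, so pressure-gradient force balances both:
(1/ρ)|∂P/∂n| = fV + V²/R  →  V² + fR·V − fR·V_g = 0
With fR = 5.23×10⁻⁵ × 1353×10³ m = 70.7 m/s:
V = [−fR + √((fR)² + 4 fR V_g)]/2 = [−70.7 + √(70.7² + 4×70.7×46.6)]/2 = 32.1 m/s
Subgeostrophic (V < V_g = 46.6 m/s), as expected around a low.
Converting: 32.1 m/s × 3.6 = 115 km/h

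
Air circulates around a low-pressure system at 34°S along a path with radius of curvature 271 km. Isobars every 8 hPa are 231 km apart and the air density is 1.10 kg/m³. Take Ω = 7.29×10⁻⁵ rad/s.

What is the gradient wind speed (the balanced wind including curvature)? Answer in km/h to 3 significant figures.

Coriolis parameter at 34°S:
f = 2Ω sin φ = 2 × 7.29×10⁻⁵ × sin 34° = 8.15×10⁻⁵ s⁻¹
Pressure gradient: |∂P/∂n| = 800 Pa / 231000 m = 3.46×10⁻³ Pa/m
Geostrophic speed: V_g = |∂P/∂n|/(fρ) = 3.46×10⁻³/(8.15×10⁻⁵ × 1.10) = 38.6 m/s
Around a low, centrifugal force acts outward with Coriolis, so pressure-gradient force balances both:
(1/ρ)|∂P/∂n| = fV + V²/R  →  V² + fR·V − fR·V_g = 0
With fR = 8.15×10⁻⁵ × 271×10³ m = 22.1 m/s:
V = [−fR + √((fR)² + 4 fR V_g)]/2 = [−22.1 + √(22.1² + 4×22.1×38.6)]/2 = 20.2 m/s
Subgeostrophic (V < V_g = 38.6 m/s), as expected around a low.
Converting: 20.2 m/s × 3.6 = 72.7 km/h

72.7 km/h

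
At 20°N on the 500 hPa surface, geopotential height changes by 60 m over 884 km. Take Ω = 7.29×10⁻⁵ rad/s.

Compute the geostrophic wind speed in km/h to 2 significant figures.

Coriolis parameter at 20°N:
f = 2Ω sin φ = 2 × 7.29×10⁻⁵ × sin 20° = 4.99×10⁻⁵ s⁻¹
Height gradient: |∂Z/∂n| = 60 m / 884000 m = 6.79×10⁻⁵
On a pressure surface, geostrophic balance gives V_g = (g/f)|∂Z/∂n|:
V_g = 9.81 × 6.79×10⁻⁵ / 4.99×10⁻⁵ = 13.4 m/s
Converting: 13.4 m/s × 3.6 = 48 km/h

48 km/h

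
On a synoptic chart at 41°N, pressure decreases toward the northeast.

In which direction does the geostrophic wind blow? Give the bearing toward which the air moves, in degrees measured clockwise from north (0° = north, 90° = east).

135°

The pressure-gradient force points toward the northeast (bearing 045°).
Geostrophic balance: in the Northern Hemisphere the Coriolis force deflects motion to the right, so the geostrophic wind blows 90° to the right of the pressure-gradient force (low pressure on the left).
Rotating 045° by 90° clockwise gives 135° — the wind blows toward the southeast.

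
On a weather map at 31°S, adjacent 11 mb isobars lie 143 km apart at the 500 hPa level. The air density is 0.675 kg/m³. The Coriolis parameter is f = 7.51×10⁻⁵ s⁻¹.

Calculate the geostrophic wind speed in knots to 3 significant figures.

295 knots

Pressure gradient: |∂P/∂n| = 1100 Pa / 143000 m = 7.69×10⁻³ Pa/m
Geostrophic balance (pressure-gradient force = Coriolis force):
V_g = (1/(fρ)) |∂P/∂n| = 7.69×10⁻³ / (7.51×10⁻⁵ × 0.675) = 152 m/s
Converting: 152 m/s × 1.944 = 295 knots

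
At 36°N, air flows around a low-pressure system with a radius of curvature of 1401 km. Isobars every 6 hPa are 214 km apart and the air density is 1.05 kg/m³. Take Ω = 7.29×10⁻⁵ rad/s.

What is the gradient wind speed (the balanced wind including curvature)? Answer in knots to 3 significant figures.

49.9 knots

Coriolis parameter at 36°N:
f = 2Ω sin φ = 2 × 7.29×10⁻⁵ × sin 36° = 8.57×10⁻⁵ s⁻¹
Pressure gradient: |∂P/∂n| = 600 Pa / 214000 m = 2.80×10⁻³ Pa/m
Geostrophic speed: V_g = |∂P/∂n|/(fρ) = 2.80×10⁻³/(8.57×10⁻⁵ × 1.05) = 31.2 m/s
Around a low, centrifugal force acts outward with Coriolis, so pressure-gradient force balances both:
(1/ρ)|∂P/∂n| = fV + V²/R  →  V² + fR·V − fR·V_g = 0
With fR = 8.57×10⁻⁵ × 1401×10³ m = 120 m/s:
V = [−fR + √((fR)² + 4 fR V_g)]/2 = [−120 + √(120² + 4×120×31.2)]/2 = 25.7 m/s
Subgeostrophic (V < V_g = 31.2 m/s), as expected around a low.
Converting: 25.7 m/s × 1.944 = 49.9 knots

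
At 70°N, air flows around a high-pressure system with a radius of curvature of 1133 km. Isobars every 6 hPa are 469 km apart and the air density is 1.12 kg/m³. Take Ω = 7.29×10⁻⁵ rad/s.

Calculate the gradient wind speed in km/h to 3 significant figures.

Coriolis parameter at 70°N:
f = 2Ω sin φ = 2 × 7.29×10⁻⁵ × sin 70° = 1.37×10⁻⁴ s⁻¹
Pressure gradient: |∂P/∂n| = 600 Pa / 469000 m = 1.28×10⁻³ Pa/m
Geostrophic speed: V_g = |∂P/∂n|/(fρ) = 1.28×10⁻³/(1.37×10⁻⁴ × 1.12) = 8.34 m/s
Around a high, pressure-gradient force acts outward with centrifugal, so Coriolis balances both:
fV = (1/ρ)|∂P/∂n| + V²/R  →  V² − fR·V + fR·V_g = 0
With fR = 1.37×10⁻⁴ × 1133×10³ m = 155 m/s:
V = [fR − √((fR)² − 4 fR V_g)]/2 = [155 − √(155² − 4×155×8.34)]/2 = 8.84 m/s
Supergeostrophic (V > V_g = 8.34 m/s), as expected around a high.
Converting: 8.84 m/s × 3.6 = 31.8 km/h

31.8 km/h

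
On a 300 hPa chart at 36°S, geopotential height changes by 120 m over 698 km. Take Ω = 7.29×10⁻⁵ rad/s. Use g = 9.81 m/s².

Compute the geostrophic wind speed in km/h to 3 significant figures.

Coriolis parameter at 36°S:
f = 2Ω sin φ = 2 × 7.29×10⁻⁵ × sin 36° = 8.57×10⁻⁵ s⁻¹
Height gradient: |∂Z/∂n| = 120 m / 698000 m = 1.72×10⁻⁴
On a pressure surface, geostrophic balance gives V_g = (g/f)|∂Z/∂n|:
V_g = 9.81 × 1.72×10⁻⁴ / 8.57×10⁻⁵ = 19.7 m/s
Converting: 19.7 m/s × 3.6 = 70.8 km/h

70.8 km/h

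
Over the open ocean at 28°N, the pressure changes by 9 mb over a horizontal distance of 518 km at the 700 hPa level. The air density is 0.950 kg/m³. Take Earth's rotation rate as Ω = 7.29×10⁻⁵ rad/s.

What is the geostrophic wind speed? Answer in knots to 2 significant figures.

Coriolis parameter at 28°N:
f = 2Ω sin φ = 2 × 7.29×10⁻⁵ × sin 28° = 6.84×10⁻⁵ s⁻¹
Pressure gradient: |∂P/∂n| = 900 Pa / 518000 m = 1.74×10⁻³ Pa/m
Geostrophic balance (pressure-gradient force = Coriolis force):
V_g = (1/(fρ)) |∂P/∂n| = 1.74×10⁻³ / (6.84×10⁻⁵ × 0.950) = 26.7 m/s
Converting: 26.7 m/s × 1.944 = 52 knots

52 knots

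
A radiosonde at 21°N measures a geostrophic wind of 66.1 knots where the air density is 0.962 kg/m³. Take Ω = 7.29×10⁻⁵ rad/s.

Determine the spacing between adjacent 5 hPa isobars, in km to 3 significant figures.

Coriolis parameter at 21°N:
f = 2Ω sin φ = 2 × 7.29×10⁻⁵ × sin 21° = 5.23×10⁻⁵ s⁻¹
Wind speed in SI: 66.1 knots = 34.0 m/s
Geostrophic balance rearranged: |∂P/∂n| = f ρ V_g
|∂P/∂n| = 5.23×10⁻⁵ × 0.962 × 34.0 = 1.71×10⁻³ Pa/m
Isobar spacing: Δn = ΔP/|∂P/∂n| = 500 Pa / 1.71×10⁻³ Pa/m = 292529 m ≈ 293 km

293 km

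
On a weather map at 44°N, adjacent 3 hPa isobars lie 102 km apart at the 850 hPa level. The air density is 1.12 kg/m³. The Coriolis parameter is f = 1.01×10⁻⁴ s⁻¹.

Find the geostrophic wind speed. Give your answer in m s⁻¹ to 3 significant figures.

Pressure gradient: |∂P/∂n| = 300 Pa / 102000 m = 2.94×10⁻³ Pa/m
Geostrophic balance (pressure-gradient force = Coriolis force):
V_g = (1/(fρ)) |∂P/∂n| = 2.94×10⁻³ / (1.01×10⁻⁴ × 1.12) = 26.0 m/s

26.0 m s⁻¹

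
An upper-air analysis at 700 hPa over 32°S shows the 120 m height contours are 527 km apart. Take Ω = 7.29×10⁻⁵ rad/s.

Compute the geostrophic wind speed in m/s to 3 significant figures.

28.9 m/s

Coriolis parameter at 32°S:
f = 2Ω sin φ = 2 × 7.29×10⁻⁵ × sin 32° = 7.73×10⁻⁵ s⁻¹
Height gradient: |∂Z/∂n| = 120 m / 527000 m = 2.28×10⁻⁴
On a pressure surface, geostrophic balance gives V_g = (g/f)|∂Z/∂n|:
V_g = 9.81 × 2.28×10⁻⁴ / 7.73×10⁻⁵ = 28.9 m/s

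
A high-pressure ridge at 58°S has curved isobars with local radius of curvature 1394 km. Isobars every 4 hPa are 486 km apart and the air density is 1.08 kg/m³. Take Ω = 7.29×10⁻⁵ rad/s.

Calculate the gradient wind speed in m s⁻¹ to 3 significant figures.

6.40 m s⁻¹

Coriolis parameter at 58°S:
f = 2Ω sin φ = 2 × 7.29×10⁻⁵ × sin 58° = 1.24×10⁻⁴ s⁻¹
Pressure gradient: |∂P/∂n| = 400 Pa / 486000 m = 8.23×10⁻⁴ Pa/m
Geostrophic speed: V_g = |∂P/∂n|/(fρ) = 8.23×10⁻⁴/(1.24×10⁻⁴ × 1.08) = 6.16 m/s
Around a high, pressure-gradient force acts outward with centrifugal, so Coriolis balances both:
fV = (1/ρ)|∂P/∂n| + V²/R  →  V² − fR·V + fR·V_g = 0
With fR = 1.24×10⁻⁴ × 1394×10³ m = 172 m/s:
V = [fR − √((fR)² − 4 fR V_g)]/2 = [172 − √(172² − 4×172×6.16)]/2 = 6.4 m/s
Supergeostrophic (V > V_g = 6.16 m/s), as expected around a high.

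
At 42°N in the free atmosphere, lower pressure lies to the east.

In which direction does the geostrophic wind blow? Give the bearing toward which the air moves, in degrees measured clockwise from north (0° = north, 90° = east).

The pressure-gradient force points toward the east (bearing 090°).
Geostrophic balance: in the Northern Hemisphere the Coriolis force deflects motion to the right, so the geostrophic wind blows 90° to the right of the pressure-gradient force (low pressure on the left).
Rotating 090° by 90° clockwise gives 180° — the wind blows toward the south.

180°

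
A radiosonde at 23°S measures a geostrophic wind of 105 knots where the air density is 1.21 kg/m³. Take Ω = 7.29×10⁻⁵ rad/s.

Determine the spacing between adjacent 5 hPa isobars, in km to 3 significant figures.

Coriolis parameter at 23°S:
f = 2Ω sin φ = 2 × 7.29×10⁻⁵ × sin 23° = 5.70×10⁻⁵ s⁻¹
Wind speed in SI: 105 knots = 54.0 m/s
Geostrophic balance rearranged: |∂P/∂n| = f ρ V_g
|∂P/∂n| = 5.70×10⁻⁵ × 1.21 × 54.0 = 3.72×10⁻³ Pa/m
Isobar spacing: Δn = ΔP/|∂P/∂n| = 500 Pa / 3.72×10⁻³ Pa/m = 134283 m ≈ 134 km

134 km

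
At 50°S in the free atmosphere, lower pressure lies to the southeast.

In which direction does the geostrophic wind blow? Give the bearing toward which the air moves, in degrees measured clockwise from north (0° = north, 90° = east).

The pressure-gradient force points toward the southeast (bearing 135°).
Geostrophic balance: in the Southern Hemisphere the Coriolis force deflects motion to the left, so the geostrophic wind blows 90° to the left of the pressure-gradient force (low pressure on the right).
Rotating 135° by 90° counterclockwise gives 045° — the wind blows toward the northeast.

045°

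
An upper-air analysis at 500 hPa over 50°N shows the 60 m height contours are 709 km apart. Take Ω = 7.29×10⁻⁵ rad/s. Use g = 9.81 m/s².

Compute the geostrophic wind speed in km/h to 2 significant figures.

Coriolis parameter at 50°N:
f = 2Ω sin φ = 2 × 7.29×10⁻⁵ × sin 50° = 1.12×10⁻⁴ s⁻¹
Height gradient: |∂Z/∂n| = 60 m / 709000 m = 8.46×10⁻⁵
On a pressure surface, geostrophic balance gives V_g = (g/f)|∂Z/∂n|:
V_g = 9.81 × 8.46×10⁻⁵ / 1.12×10⁻⁴ = 7.43 m/s
Converting: 7.43 m/s × 3.6 = 27 km/h

27 km/h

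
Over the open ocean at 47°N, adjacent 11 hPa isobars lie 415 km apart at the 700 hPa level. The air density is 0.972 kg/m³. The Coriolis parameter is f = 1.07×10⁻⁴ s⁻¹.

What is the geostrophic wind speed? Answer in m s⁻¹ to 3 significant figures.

25.5 m s⁻¹

Pressure gradient: |∂P/∂n| = 1100 Pa / 415000 m = 2.65×10⁻³ Pa/m
Geostrophic balance (pressure-gradient force = Coriolis force):
V_g = (1/(fρ)) |∂P/∂n| = 2.65×10⁻³ / (1.07×10⁻⁴ × 0.972) = 25.5 m/s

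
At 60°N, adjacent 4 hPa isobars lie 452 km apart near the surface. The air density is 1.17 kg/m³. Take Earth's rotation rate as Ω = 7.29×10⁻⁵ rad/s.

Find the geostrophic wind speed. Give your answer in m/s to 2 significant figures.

6.0 m/s

Coriolis parameter at 60°N:
f = 2Ω sin φ = 2 × 7.29×10⁻⁵ × sin 60° = 1.26×10⁻⁴ s⁻¹
Pressure gradient: |∂P/∂n| = 400 Pa / 452000 m = 8.85×10⁻⁴ Pa/m
Geostrophic balance (pressure-gradient force = Coriolis force):
V_g = (1/(fρ)) |∂P/∂n| = 8.85×10⁻⁴ / (1.26×10⁻⁴ × 1.17) = 5.99 m/s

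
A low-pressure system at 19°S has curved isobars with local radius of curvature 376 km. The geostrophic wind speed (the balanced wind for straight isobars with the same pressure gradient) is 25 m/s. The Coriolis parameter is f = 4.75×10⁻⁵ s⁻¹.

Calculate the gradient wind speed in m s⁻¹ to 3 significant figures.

14.0 m s⁻¹

Around a low, centrifugal force acts outward with Coriolis, so pressure-gradient force balances both:
(1/ρ)|∂P/∂n| = fV + V²/R  →  V² + fR·V − fR·V_g = 0
With fR = 4.75×10⁻⁵ × 376×10³ m = 17.9 m/s:
V = [−fR + √((fR)² + 4 fR V_g)]/2 = [−17.9 + √(17.9² + 4×17.9×25)]/2 = 14 m/s
Subgeostrophic (V < V_g = 25 m/s), as expected around a low.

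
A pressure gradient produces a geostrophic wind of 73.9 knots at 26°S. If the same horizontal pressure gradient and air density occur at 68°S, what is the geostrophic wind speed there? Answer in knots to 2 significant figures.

With the same pressure gradient and density, V_g ∝ 1/f ∝ 1/sin φ.
V₂ = V₁ · sin φ₁ / sin φ₂ = 73.9 × sin 26° / sin 68°
V₂ = 73.9 × 0.4384/0.9272 = 35 knots

35 knots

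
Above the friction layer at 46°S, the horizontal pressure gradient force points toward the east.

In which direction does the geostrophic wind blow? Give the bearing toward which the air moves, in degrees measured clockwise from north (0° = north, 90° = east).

000°

The pressure-gradient force points toward the east (bearing 090°).
Geostrophic balance: in the Southern Hemisphere the Coriolis force deflects motion to the left, so the geostrophic wind blows 90° to the left of the pressure-gradient force (low pressure on the right).
Rotating 090° by 90° counterclockwise gives 000° — the wind blows toward the north.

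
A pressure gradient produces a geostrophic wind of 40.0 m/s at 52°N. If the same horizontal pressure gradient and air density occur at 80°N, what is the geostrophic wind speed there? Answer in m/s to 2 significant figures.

32 m/s

With the same pressure gradient and density, V_g ∝ 1/f ∝ 1/sin φ.
V₂ = V₁ · sin φ₁ / sin φ₂ = 40.0 × sin 52° / sin 80°
V₂ = 40.0 × 0.7880/0.9848 = 32 m/s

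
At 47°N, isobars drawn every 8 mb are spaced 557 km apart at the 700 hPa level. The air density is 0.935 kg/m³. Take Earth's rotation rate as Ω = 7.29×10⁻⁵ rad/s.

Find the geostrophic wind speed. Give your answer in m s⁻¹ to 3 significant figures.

14.4 m s⁻¹

Coriolis parameter at 47°N:
f = 2Ω sin φ = 2 × 7.29×10⁻⁵ × sin 47° = 1.07×10⁻⁴ s⁻¹
Pressure gradient: |∂P/∂n| = 800 Pa / 557000 m = 1.44×10⁻³ Pa/m
Geostrophic balance (pressure-gradient force = Coriolis force):
V_g = (1/(fρ)) |∂P/∂n| = 1.44×10⁻³ / (1.07×10⁻⁴ × 0.935) = 14.4 m/s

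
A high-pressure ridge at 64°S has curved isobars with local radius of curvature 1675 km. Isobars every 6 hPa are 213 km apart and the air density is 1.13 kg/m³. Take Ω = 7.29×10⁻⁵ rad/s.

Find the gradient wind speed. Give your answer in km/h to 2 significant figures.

76 km/h

Coriolis parameter at 64°S:
f = 2Ω sin φ = 2 × 7.29×10⁻⁵ × sin 64° = 1.31×10⁻⁴ s⁻¹
Pressure gradient: |∂P/∂n| = 600 Pa / 213000 m = 2.82×10⁻³ Pa/m
Geostrophic speed: V_g = |∂P/∂n|/(fρ) = 2.82×10⁻³/(1.31×10⁻⁴ × 1.13) = 19.0 m/s
Around a high, pressure-gradient force acts outward with centrifugal, so Coriolis balances both:
fV = (1/ρ)|∂P/∂n| + V²/R  →  V² − fR·V + fR·V_g = 0
With fR = 1.31×10⁻⁴ × 1675×10³ m = 219 m/s:
V = [fR − √((fR)² − 4 fR V_g)]/2 = [219 − √(219² − 4×219×19)]/2 = 21 m/s
Supergeostrophic (V > V_g = 19 m/s), as expected around a high.
Converting: 21 m/s × 3.6 = 76 km/h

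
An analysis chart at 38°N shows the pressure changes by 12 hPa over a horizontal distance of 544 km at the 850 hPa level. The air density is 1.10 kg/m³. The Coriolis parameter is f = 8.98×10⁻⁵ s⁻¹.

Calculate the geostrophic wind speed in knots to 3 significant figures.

Pressure gradient: |∂P/∂n| = 1200 Pa / 544000 m = 2.21×10⁻³ Pa/m
Geostrophic balance (pressure-gradient force = Coriolis force):
V_g = (1/(fρ)) |∂P/∂n| = 2.21×10⁻³ / (8.98×10⁻⁵ × 1.10) = 22.3 m/s
Converting: 22.3 m/s × 1.944 = 43.4 knots

43.4 knots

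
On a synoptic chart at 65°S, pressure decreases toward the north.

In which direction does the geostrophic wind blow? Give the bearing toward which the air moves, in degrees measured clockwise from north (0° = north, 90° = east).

270°

The pressure-gradient force points toward the north (bearing 000°).
Geostrophic balance: in the Southern Hemisphere the Coriolis force deflects motion to the left, so the geostrophic wind blows 90° to the left of the pressure-gradient force (low pressure on the right).
Rotating 000° by 90° counterclockwise gives 270° — the wind blows toward the west.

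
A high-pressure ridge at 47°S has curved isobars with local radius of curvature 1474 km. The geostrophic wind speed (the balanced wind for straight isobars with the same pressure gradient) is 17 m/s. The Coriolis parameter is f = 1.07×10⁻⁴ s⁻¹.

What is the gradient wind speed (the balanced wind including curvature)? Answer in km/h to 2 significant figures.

Around a high, pressure-gradient force acts outward with centrifugal, so Coriolis balances both:
fV = (1/ρ)|∂P/∂n| + V²/R  →  V² − fR·V + fR·V_g = 0
With fR = 1.07×10⁻⁴ × 1474×10³ m = 158 m/s:
V = [fR − √((fR)² − 4 fR V_g)]/2 = [158 − √(158² − 4×158×17)]/2 = 19.4 m/s
Supergeostrophic (V > V_g = 17 m/s), as expected around a high.
Converting: 19.4 m/s × 3.6 = 70 km/h

70 km/h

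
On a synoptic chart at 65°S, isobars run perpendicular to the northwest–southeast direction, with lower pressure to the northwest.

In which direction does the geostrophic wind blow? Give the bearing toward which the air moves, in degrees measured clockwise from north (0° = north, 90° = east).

225°

The pressure-gradient force points toward the northwest (bearing 315°).
Geostrophic balance: in the Southern Hemisphere the Coriolis force deflects motion to the left, so the geostrophic wind blows 90° to the left of the pressure-gradient force (low pressure on the right).
Rotating 315° by 90° counterclockwise gives 225° — the wind blows toward the southwest.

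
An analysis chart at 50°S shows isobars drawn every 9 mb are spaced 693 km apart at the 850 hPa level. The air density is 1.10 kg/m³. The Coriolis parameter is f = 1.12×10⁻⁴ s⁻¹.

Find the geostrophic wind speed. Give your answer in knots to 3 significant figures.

20.5 knots

Pressure gradient: |∂P/∂n| = 900 Pa / 693000 m = 1.30×10⁻³ Pa/m
Geostrophic balance (pressure-gradient force = Coriolis force):
V_g = (1/(fρ)) |∂P/∂n| = 1.30×10⁻³ / (1.12×10⁻⁴ × 1.10) = 10.5 m/s
Converting: 10.5 m/s × 1.944 = 20.5 knots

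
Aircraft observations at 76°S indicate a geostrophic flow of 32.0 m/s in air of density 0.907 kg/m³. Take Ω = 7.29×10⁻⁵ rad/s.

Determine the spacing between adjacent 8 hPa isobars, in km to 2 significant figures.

190 km

Coriolis parameter at 76°S:
f = 2Ω sin φ = 2 × 7.29×10⁻⁵ × sin 76° = 1.41×10⁻⁴ s⁻¹
Geostrophic balance rearranged: |∂P/∂n| = f ρ V_g
|∂P/∂n| = 1.41×10⁻⁴ × 0.907 × 32.0 = 4.11×10⁻³ Pa/m
Isobar spacing: Δn = ΔP/|∂P/∂n| = 800 Pa / 4.11×10⁻³ Pa/m = 194837 m ≈ 190 km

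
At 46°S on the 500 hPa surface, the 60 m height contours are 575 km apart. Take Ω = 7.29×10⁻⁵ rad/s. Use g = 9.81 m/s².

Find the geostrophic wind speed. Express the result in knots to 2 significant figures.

19 knots

Coriolis parameter at 46°S:
f = 2Ω sin φ = 2 × 7.29×10⁻⁵ × sin 46° = 1.05×10⁻⁴ s⁻¹
Height gradient: |∂Z/∂n| = 60 m / 575000 m = 1.04×10⁻⁴
On a pressure surface, geostrophic balance gives V_g = (g/f)|∂Z/∂n|:
V_g = 9.81 × 1.04×10⁻⁴ / 1.05×10⁻⁴ = 9.76 m/s
Converting: 9.76 m/s × 1.944 = 19 knots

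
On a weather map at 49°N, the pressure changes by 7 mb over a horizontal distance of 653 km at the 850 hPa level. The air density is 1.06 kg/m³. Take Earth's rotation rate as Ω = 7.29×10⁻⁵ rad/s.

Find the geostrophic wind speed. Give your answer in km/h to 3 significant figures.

Coriolis parameter at 49°N:
f = 2Ω sin φ = 2 × 7.29×10⁻⁵ × sin 49° = 1.10×10⁻⁴ s⁻¹
Pressure gradient: |∂P/∂n| = 700 Pa / 653000 m = 1.07×10⁻³ Pa/m
Geostrophic balance (pressure-gradient force = Coriolis force):
V_g = (1/(fρ)) |∂P/∂n| = 1.07×10⁻³ / (1.10×10⁻⁴ × 1.06) = 9.19 m/s
Converting: 9.19 m/s × 3.6 = 33.1 km/h

33.1 km/h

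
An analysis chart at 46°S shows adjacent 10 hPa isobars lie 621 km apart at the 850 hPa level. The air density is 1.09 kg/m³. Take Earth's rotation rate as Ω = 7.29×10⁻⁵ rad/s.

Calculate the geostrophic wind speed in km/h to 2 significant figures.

51 km/h

Coriolis parameter at 46°S:
f = 2Ω sin φ = 2 × 7.29×10⁻⁵ × sin 46° = 1.05×10⁻⁴ s⁻¹
Pressure gradient: |∂P/∂n| = 1000 Pa / 621000 m = 1.61×10⁻³ Pa/m
Geostrophic balance (pressure-gradient force = Coriolis force):
V_g = (1/(fρ)) |∂P/∂n| = 1.61×10⁻³ / (1.05×10⁻⁴ × 1.09) = 14.1 m/s
Converting: 14.1 m/s × 3.6 = 51 km/h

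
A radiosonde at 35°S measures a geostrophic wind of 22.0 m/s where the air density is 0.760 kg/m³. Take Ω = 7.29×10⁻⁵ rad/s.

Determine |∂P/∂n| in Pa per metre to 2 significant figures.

1.4×10⁻³ Pa/m

Coriolis parameter at 35°S:
f = 2Ω sin φ = 2 × 7.29×10⁻⁵ × sin 35° = 8.36×10⁻⁵ s⁻¹
Geostrophic balance rearranged: |∂P/∂n| = f ρ V_g
|∂P/∂n| = 8.36×10⁻⁵ × 0.760 × 22.0 = 1.40×10⁻³ Pa/m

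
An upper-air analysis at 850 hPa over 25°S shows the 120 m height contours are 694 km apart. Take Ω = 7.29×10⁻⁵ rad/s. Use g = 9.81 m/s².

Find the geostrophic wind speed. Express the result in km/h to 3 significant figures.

Coriolis parameter at 25°S:
f = 2Ω sin φ = 2 × 7.29×10⁻⁵ × sin 25° = 6.16×10⁻⁵ s⁻¹
Height gradient: |∂Z/∂n| = 120 m / 694000 m = 1.73×10⁻⁴
On a pressure surface, geostrophic balance gives V_g = (g/f)|∂Z/∂n|:
V_g = 9.81 × 1.73×10⁻⁴ / 6.16×10⁻⁵ = 27.5 m/s
Converting: 27.5 m/s × 3.6 = 99.1 km/h

99.1 km/h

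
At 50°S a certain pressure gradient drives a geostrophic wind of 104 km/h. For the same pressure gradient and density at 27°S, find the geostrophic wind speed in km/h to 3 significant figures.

With the same pressure gradient and density, V_g ∝ 1/f ∝ 1/sin φ.
V₂ = V₁ · sin φ₁ / sin φ₂ = 104 × sin 50° / sin 27°
V₂ = 104 × 0.7660/0.4540 = 175 km/h

175 km/h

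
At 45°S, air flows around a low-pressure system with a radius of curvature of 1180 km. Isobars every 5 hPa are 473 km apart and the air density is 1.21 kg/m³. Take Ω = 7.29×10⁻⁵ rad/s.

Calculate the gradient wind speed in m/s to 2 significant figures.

8.0 m/s

Coriolis parameter at 45°S:
f = 2Ω sin φ = 2 × 7.29×10⁻⁵ × sin 45° = 1.03×10⁻⁴ s⁻¹
Pressure gradient: |∂P/∂n| = 500 Pa / 473000 m = 1.06×10⁻³ Pa/m
Geostrophic speed: V_g = |∂P/∂n|/(fρ) = 1.06×10⁻³/(1.03×10⁻⁴ × 1.21) = 8.47 m/s
Around a low, centrifugal force acts outward with Coriolis, so pressure-gradient force balances both:
(1/ρ)|∂P/∂n| = fV + V²/R  →  V² + fR·V − fR·V_g = 0
With fR = 1.03×10⁻⁴ × 1180×10³ m = 122 m/s:
V = [−fR + √((fR)² + 4 fR V_g)]/2 = [−122 + √(122² + 4×122×8.47)]/2 = 7.95 m/s
Subgeostrophic (V < V_g = 8.47 m/s), as expected around a low.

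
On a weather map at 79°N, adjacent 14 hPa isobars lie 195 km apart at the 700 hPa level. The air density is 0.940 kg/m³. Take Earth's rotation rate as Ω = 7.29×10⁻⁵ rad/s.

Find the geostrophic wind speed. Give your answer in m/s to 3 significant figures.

53.4 m/s

Coriolis parameter at 79°N:
f = 2Ω sin φ = 2 × 7.29×10⁻⁵ × sin 79° = 1.43×10⁻⁴ s⁻¹
Pressure gradient: |∂P/∂n| = 1400 Pa / 195000 m = 7.18×10⁻³ Pa/m
Geostrophic balance (pressure-gradient force = Coriolis force):
V_g = (1/(fρ)) |∂P/∂n| = 7.18×10⁻³ / (1.43×10⁻⁴ × 0.940) = 53.4 m/s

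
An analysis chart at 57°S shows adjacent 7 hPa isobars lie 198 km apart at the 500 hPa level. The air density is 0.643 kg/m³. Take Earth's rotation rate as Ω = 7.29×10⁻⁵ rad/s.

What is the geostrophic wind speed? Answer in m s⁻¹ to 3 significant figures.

Coriolis parameter at 57°S:
f = 2Ω sin φ = 2 × 7.29×10⁻⁵ × sin 57° = 1.22×10⁻⁴ s⁻¹
Pressure gradient: |∂P/∂n| = 700 Pa / 198000 m = 3.54×10⁻³ Pa/m
Geostrophic balance (pressure-gradient force = Coriolis force):
V_g = (1/(fρ)) |∂P/∂n| = 3.54×10⁻³ / (1.22×10⁻⁴ × 0.643) = 45.0 m/s

45.0 m s⁻¹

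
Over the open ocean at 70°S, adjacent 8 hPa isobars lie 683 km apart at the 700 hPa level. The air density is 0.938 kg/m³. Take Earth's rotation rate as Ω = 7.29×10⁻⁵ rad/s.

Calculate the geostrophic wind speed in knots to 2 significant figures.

18 knots

Coriolis parameter at 70°S:
f = 2Ω sin φ = 2 × 7.29×10⁻⁵ × sin 70° = 1.37×10⁻⁴ s⁻¹
Pressure gradient: |∂P/∂n| = 800 Pa / 683000 m = 1.17×10⁻³ Pa/m
Geostrophic balance (pressure-gradient force = Coriolis force):
V_g = (1/(fρ)) |∂P/∂n| = 1.17×10⁻³ / (1.37×10⁻⁴ × 0.938) = 9.11 m/s
Converting: 9.11 m/s × 1.944 = 18 knots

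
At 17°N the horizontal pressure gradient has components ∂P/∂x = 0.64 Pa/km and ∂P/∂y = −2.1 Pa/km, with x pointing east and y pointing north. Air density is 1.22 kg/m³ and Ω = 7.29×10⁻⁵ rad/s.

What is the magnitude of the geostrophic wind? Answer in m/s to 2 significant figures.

Coriolis parameter at 17°N:
f = 2Ω sin φ = 2 × 7.29×10⁻⁵ × sin 17° = 4.26×10⁻⁵ s⁻¹
Component geostrophic relations (x east, y north):
u_g = −(1/(fρ)) ∂P/∂y,  v_g = (1/(fρ)) ∂P/∂x
u_g = −(−2.1×10⁻³)/(4.26×10⁻⁵ × 1.22) = 40.4 m/s;  v_g = (0.64×10⁻³)/(4.26×10⁻⁵ × 1.22) = 12.3 m/s
|V_g| = √(u_g² + v_g²) = 42.2 m/s

42 m/s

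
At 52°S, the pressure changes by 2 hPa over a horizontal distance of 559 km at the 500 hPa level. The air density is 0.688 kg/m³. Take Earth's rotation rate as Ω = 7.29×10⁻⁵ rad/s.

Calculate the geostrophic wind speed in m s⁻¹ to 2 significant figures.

Coriolis parameter at 52°S:
f = 2Ω sin φ = 2 × 7.29×10⁻⁵ × sin 52° = 1.15×10⁻⁴ s⁻¹
Pressure gradient: |∂P/∂n| = 200 Pa / 559000 m = 3.58×10⁻⁴ Pa/m
Geostrophic balance (pressure-gradient force = Coriolis force):
V_g = (1/(fρ)) |∂P/∂n| = 3.58×10⁻⁴ / (1.15×10⁻⁴ × 0.688) = 4.53 m/s

4.5 m s⁻¹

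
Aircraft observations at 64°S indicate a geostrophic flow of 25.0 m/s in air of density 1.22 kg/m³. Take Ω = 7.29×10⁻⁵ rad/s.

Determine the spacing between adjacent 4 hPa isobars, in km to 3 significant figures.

100 km

Coriolis parameter at 64°S:
f = 2Ω sin φ = 2 × 7.29×10⁻⁵ × sin 64° = 1.31×10⁻⁴ s⁻¹
Geostrophic balance rearranged: |∂P/∂n| = f ρ V_g
|∂P/∂n| = 1.31×10⁻⁴ × 1.22 × 25.0 = 4.00×10⁻³ Pa/m
Isobar spacing: Δn = ΔP/|∂P/∂n| = 400 Pa / 4.00×10⁻³ Pa/m = 100079 m ≈ 100 km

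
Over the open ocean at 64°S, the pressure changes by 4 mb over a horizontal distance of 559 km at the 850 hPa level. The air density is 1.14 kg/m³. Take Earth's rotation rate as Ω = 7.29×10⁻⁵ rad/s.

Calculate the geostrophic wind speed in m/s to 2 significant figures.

4.8 m/s

Coriolis parameter at 64°S:
f = 2Ω sin φ = 2 × 7.29×10⁻⁵ × sin 64° = 1.31×10⁻⁴ s⁻¹
Pressure gradient: |∂P/∂n| = 400 Pa / 559000 m = 7.16×10⁻⁴ Pa/m
Geostrophic balance (pressure-gradient force = Coriolis force):
V_g = (1/(fρ)) |∂P/∂n| = 7.16×10⁻⁴ / (1.31×10⁻⁴ × 1.14) = 4.79 m/s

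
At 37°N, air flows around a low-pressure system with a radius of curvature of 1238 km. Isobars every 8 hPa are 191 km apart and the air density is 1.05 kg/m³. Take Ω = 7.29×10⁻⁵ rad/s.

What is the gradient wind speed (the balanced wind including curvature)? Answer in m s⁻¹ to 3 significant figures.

34.5 m s⁻¹

Coriolis parameter at 37°N:
f = 2Ω sin φ = 2 × 7.29×10⁻⁵ × sin 37° = 8.77×10⁻⁵ s⁻¹
Pressure gradient: |∂P/∂n| = 800 Pa / 191000 m = 4.19×10⁻³ Pa/m
Geostrophic speed: V_g = |∂P/∂n|/(fρ) = 4.19×10⁻³/(8.77×10⁻⁵ × 1.05) = 45.5 m/s
Around a low, centrifugal force acts outward with Coriolis, so pressure-gradient force balances both:
(1/ρ)|∂P/∂n| = fV + V²/R  →  V² + fR·V − fR·V_g = 0
With fR = 8.77×10⁻⁵ × 1238×10³ m = 109 m/s:
V = [−fR + √((fR)² + 4 fR V_g)]/2 = [−109 + √(109² + 4×109×45.5)]/2 = 34.5 m/s
Subgeostrophic (V < V_g = 45.5 m/s), as expected around a low.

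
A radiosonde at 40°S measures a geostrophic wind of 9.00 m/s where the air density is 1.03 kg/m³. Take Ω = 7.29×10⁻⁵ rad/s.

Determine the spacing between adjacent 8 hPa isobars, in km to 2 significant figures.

Coriolis parameter at 40°S:
f = 2Ω sin φ = 2 × 7.29×10⁻⁵ × sin 40° = 9.37×10⁻⁵ s⁻¹
Geostrophic balance rearranged: |∂P/∂n| = f ρ V_g
|∂P/∂n| = 9.37×10⁻⁵ × 1.03 × 9.00 = 8.69×10⁻⁴ Pa/m
Isobar spacing: Δn = ΔP/|∂P/∂n| = 800 Pa / 8.69×10⁻⁴ Pa/m = 920842 m ≈ 920 km

920 km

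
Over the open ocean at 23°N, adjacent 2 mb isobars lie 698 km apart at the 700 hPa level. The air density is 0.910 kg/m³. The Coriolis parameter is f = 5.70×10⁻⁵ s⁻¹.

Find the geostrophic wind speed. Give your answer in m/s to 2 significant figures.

5.5 m/s

Pressure gradient: |∂P/∂n| = 200 Pa / 698000 m = 2.87×10⁻⁴ Pa/m
Geostrophic balance (pressure-gradient force = Coriolis force):
V_g = (1/(fρ)) |∂P/∂n| = 2.87×10⁻⁴ / (5.70×10⁻⁵ × 0.910) = 5.52 m/s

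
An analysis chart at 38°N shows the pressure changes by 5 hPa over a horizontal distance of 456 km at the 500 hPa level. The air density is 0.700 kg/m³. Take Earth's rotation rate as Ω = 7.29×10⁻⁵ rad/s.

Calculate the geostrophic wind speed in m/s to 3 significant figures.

17.5 m/s

Coriolis parameter at 38°N:
f = 2Ω sin φ = 2 × 7.29×10⁻⁵ × sin 38° = 8.98×10⁻⁵ s⁻¹
Pressure gradient: |∂P/∂n| = 500 Pa / 456000 m = 1.10×10⁻³ Pa/m
Geostrophic balance (pressure-gradient force = Coriolis force):
V_g = (1/(fρ)) |∂P/∂n| = 1.10×10⁻³ / (8.98×10⁻⁵ × 0.700) = 17.5 m/s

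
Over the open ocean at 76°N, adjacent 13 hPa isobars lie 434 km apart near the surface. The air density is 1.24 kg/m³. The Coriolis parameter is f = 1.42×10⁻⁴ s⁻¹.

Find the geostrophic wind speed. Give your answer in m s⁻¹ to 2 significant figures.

Pressure gradient: |∂P/∂n| = 1300 Pa / 434000 m = 3.00×10⁻³ Pa/m
Geostrophic balance (pressure-gradient force = Coriolis force):
V_g = (1/(fρ)) |∂P/∂n| = 3.00×10⁻³ / (1.42×10⁻⁴ × 1.24) = 17.0 m/s

17 m s⁻¹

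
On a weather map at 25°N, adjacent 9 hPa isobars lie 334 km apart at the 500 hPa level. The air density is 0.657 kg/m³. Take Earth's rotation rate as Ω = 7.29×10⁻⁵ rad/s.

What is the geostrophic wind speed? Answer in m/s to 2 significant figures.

Coriolis parameter at 25°N:
f = 2Ω sin φ = 2 × 7.29×10⁻⁵ × sin 25° = 6.16×10⁻⁵ s⁻¹
Pressure gradient: |∂P/∂n| = 900 Pa / 334000 m = 2.69×10⁻³ Pa/m
Geostrophic balance (pressure-gradient force = Coriolis force):
V_g = (1/(fρ)) |∂P/∂n| = 2.69×10⁻³ / (6.16×10⁻⁵ × 0.657) = 66.6 m/s

67 m/s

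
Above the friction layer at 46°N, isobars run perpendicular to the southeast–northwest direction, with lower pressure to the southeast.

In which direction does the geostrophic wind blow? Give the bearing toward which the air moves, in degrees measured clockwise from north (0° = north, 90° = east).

225°

The pressure-gradient force points toward the southeast (bearing 135°).
Geostrophic balance: in the Northern Hemisphere the Coriolis force deflects motion to the right, so the geostrophic wind blows 90° to the right of the pressure-gradient force (low pressure on the left).
Rotating 135° by 90° clockwise gives 225° — the wind blows toward the southwest.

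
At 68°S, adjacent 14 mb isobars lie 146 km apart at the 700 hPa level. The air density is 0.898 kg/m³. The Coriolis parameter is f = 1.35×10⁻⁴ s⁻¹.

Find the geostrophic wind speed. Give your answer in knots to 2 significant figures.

150 knots

Pressure gradient: |∂P/∂n| = 1400 Pa / 146000 m = 9.59×10⁻³ Pa/m
Geostrophic balance (pressure-gradient force = Coriolis force):
V_g = (1/(fρ)) |∂P/∂n| = 9.59×10⁻³ / (1.35×10⁻⁴ × 0.898) = 79.1 m/s
Converting: 79.1 m/s × 1.944 = 150 knots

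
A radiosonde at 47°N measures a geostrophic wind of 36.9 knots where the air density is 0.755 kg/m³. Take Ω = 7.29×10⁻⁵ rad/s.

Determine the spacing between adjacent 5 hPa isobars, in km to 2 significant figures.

330 km

Coriolis parameter at 47°N:
f = 2Ω sin φ = 2 × 7.29×10⁻⁵ × sin 47° = 1.07×10⁻⁴ s⁻¹
Wind speed in SI: 36.9 knots = 19.0 m/s
Geostrophic balance rearranged: |∂P/∂n| = f ρ V_g
|∂P/∂n| = 1.07×10⁻⁴ × 0.755 × 19.0 = 1.53×10⁻³ Pa/m
Isobar spacing: Δn = ΔP/|∂P/∂n| = 500 Pa / 1.53×10⁻³ Pa/m = 327170 m ≈ 330 km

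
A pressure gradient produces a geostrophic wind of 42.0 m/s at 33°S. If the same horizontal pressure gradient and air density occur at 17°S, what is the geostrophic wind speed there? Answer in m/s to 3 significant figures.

78.2 m/s

With the same pressure gradient and density, V_g ∝ 1/f ∝ 1/sin φ.
V₂ = V₁ · sin φ₁ / sin φ₂ = 42.0 × sin 33° / sin 17°
V₂ = 42.0 × 0.5446/0.2924 = 78.2 m/s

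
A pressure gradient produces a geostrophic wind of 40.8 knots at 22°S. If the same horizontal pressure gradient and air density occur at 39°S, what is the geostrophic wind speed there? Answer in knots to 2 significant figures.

With the same pressure gradient and density, V_g ∝ 1/f ∝ 1/sin φ.
V₂ = V₁ · sin φ₁ / sin φ₂ = 40.8 × sin 22° / sin 39°
V₂ = 40.8 × 0.3746/0.6293 = 24 knots

24 knots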